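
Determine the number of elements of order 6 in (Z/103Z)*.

2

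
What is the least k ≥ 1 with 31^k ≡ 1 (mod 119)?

48

By Lagrange's theorem, ord_119(31) divides φ(119) = φ(7·17) = (7−1)·(17−1) = 6·16 = 96 = 2^5 · 3.
Divisors of 96: 1, 2, 3, 4, 6, 8, 12, 16, 24, 32, 48, 96.
Evaluate successive powers at the divisors of 96:
31^1 ≡ 31 (mod 119)
31^2 ≡ 9 (mod 119)
31^3 ≡ 41 (mod 119)
31^4 ≡ 81 (mod 119)
31^6 ≡ 15 (mod 119)
31^8 ≡ 16 (mod 119)
31^12 ≡ 106 (mod 119)
31^16 ≡ 18 (mod 119)
31^24 ≡ 50 (mod 119)
31^32 ≡ 86 (mod 119)
31^48 ≡ 1 (mod 119) ✓
The smallest such exponent is 48, so the order of 31 is 48.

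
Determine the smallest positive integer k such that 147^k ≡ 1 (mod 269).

268

By Lagrange's theorem, ord_269(147) divides φ(269) = 269 − 1 = 268 = 2^2 · 67.
Divisors of 268: 1, 2, 4, 67, 134, 268.
Evaluate successive powers at the divisors of 268:
147^1 ≡ 147
147^2 ≡ 89
147^4 ≡ 120
147^67 ≡ 82
147^134 ≡ 268
147^268 ≡ 1
So ord_269(147) = 268.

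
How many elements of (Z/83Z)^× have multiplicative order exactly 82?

φ(83) = 83 − 1 = 82 = 2 · 41.
Since (Z/83Z)^× is cyclic of order 82, the number of elements of order d is φ(d) when d | 82 and 0 otherwise.
82 = 2 · 41 divides 82, and φ(82) = 40.

40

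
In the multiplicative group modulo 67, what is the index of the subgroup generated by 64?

6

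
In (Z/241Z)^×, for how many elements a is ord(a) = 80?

32

φ(241) = 241 − 1 = 240 = 2^4 · 3 · 5.
(Z/241Z)^× is cyclic (|G| = 240); a cyclic group of order m has exactly φ(d) elements of each order d | m, and none otherwise.
80 = 2^4 · 5 divides 240, and φ(80) = 32.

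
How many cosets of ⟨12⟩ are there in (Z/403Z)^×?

12

By Lagrange's theorem, ord_403(12) divides φ(403) = φ(13·31) = (13−1)·(31−1) = 12·30 = 360 = 2^3 · 3^2 · 5.
Divisors of 360: 1, 2, 3, 4, 5, 6, 8, 9, 10, 12, 15, 18, 20, 24, 30, 36, 40, 45, 60, 72, 90, 120, 180, 360.
Test each divisor d:
12^1 ≡ 12 (mod 403)
12^2 ≡ 144 (mod 403)
12^3 ≡ 116 (mod 403)
12^4 ≡ 183 (mod 403)
12^5 ≡ 181 (mod 403)
12^6 ≡ 157 (mod 403)
12^8 ≡ 40 (mod 403)
12^9 ≡ 77 (mod 403)
12^10 ≡ 118 (mod 403)
12^12 ≡ 66 (mod 403)
12^15 ≡ 402 (mod 403)
12^18 ≡ 287 (mod 403)
12^20 ≡ 222 (mod 403)
12^24 ≡ 326 (mod 403)
12^30 ≡ 1 (mod 403) ✓
The order of 12 is 30, so the subgroup it generates has 30 elements.
[(Z/403Z)^× : ⟨12⟩] = 360/30 = 12.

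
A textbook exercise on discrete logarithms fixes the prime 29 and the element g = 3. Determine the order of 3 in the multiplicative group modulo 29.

By Lagrange's theorem, ord_29(3) divides φ(29) = 29 − 1 = 28 = 2^2 · 7.
Divisors of 28: 1, 2, 4, 7, 14, 28.
Check 3^d mod 29 for each divisor in increasing order:
3^1 ≡ 3 (mod 29)
3^2 ≡ 9 (mod 29)
3^4 ≡ 23 (mod 29)
3^7 ≡ 12 (mod 29)
3^14 ≡ 28 (mod 29)
3^28 ≡ 1 (mod 29) ✓
Hence ord(3) = 28.

28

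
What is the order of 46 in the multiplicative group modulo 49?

21

By Lagrange's theorem, ord_49(46) divides φ(49) = φ(7^2) = 7·(7−1) = 42 = 2 · 3 · 7.
Divisors of 42: 1, 2, 3, 6, 7, 14, 21, 42.
Test each divisor d:
46^1 ≡ 46 (mod 49)
46^2 ≡ 9 (mod 49)
46^3 ≡ 22 (mod 49)
46^6 ≡ 43 (mod 49)
46^7 ≡ 18 (mod 49)
46^14 ≡ 30 (mod 49)
46^21 ≡ 1 (mod 49) ✓
So ord_49(46) = 21.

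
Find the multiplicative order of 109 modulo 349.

174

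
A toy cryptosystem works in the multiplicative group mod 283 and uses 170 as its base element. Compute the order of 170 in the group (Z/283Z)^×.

282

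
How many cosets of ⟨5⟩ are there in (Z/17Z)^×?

1

The order of 5 must divide φ(17) = 17 − 1 = 16 = 2^4.
Divisors of 16: 1, 2, 4, 8, 16.
Test each divisor d:
5^1 ≡ 5 (mod 17)
5^2 ≡ 8 (mod 17)
5^4 ≡ 13 (mod 17)
5^8 ≡ 16 (mod 17)
5^16 ≡ 1 (mod 17) ✓
So ord_17(5) = 16, hence |⟨5⟩| = 16.
The index is φ(17) / ord(5) = 16 / 16 = 1.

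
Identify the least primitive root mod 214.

5

φ(214) = φ(2)·φ(107) = 1·106 = 106 = 2 · 53.
g is a primitive root iff g^(106/q) ≢ 1 (mod 214) for each prime q ∈ {2, 53}.
g = 2: gcd(2, 214) = 2 > 1, not a unit — skip.
g = 3: 3^53 ≡ 1 — hits 1, so not a primitive root.
g = 4: gcd(4, 214) = 2 > 1, not a unit — skip.
g = 5: 5^53 ≡ 213; 5^2 ≡ 25 — none is 1, so 5 is a primitive root.
So 5 is the smallest generator of (Z/214Z)^×.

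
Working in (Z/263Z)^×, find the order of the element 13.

131

Since 13 ∈ (Z/263Z)^×, its order divides φ(263) = 263 − 1 = 262 = 2 · 131.
Divisors of 262: 1, 2, 131, 262.
Check 13^d mod 263 for each divisor in increasing order:
13^1 ≡ 13 (mod 263)
13^2 ≡ 169 (mod 263)
13^131 ≡ 1 (mod 263) ✓
Therefore the multiplicative order of 13 modulo 263 is 131.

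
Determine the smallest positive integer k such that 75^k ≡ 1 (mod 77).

30

ord(75) | φ(77) = φ(7·11) = (7−1)·(11−1) = 6·10 = 60 = 2^2 · 3 · 5.
Divisors of 60: 1, 2, 3, 4, 5, 6, 10, 12, 15, 20, 30, 60.
Test each divisor d:
75^1 ≡ 75 (mod 77)
75^2 ≡ 4 (mod 77)
75^3 ≡ 69 (mod 77)
75^4 ≡ 16 (mod 77)
75^5 ≡ 45 (mod 77)
75^6 ≡ 64 (mod 77)
75^10 ≡ 23 (mod 77)
75^12 ≡ 15 (mod 77)
75^15 ≡ 34 (mod 77)
75^20 ≡ 67 (mod 77)
75^30 ≡ 1 (mod 77) ✓
The smallest such exponent is 30, so the order of 75 is 30.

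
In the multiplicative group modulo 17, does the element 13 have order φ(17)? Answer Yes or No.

φ(17) = 17 − 1 = 16 = 2^4.
It suffices to check that the order of 13 is not a proper divisor of 16: compute 13^(16/q) for q ∈ {2}.
13^8 ≡ 1 (mod 17)  [q = 2: ≡ 1 ✗]
The check at q = 2 fails, so 13 generates a proper subgroup.

No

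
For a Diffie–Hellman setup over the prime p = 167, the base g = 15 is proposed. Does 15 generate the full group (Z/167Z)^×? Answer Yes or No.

Yes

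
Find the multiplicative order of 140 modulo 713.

ord(140) | φ(713) = φ(23·31) = (23−1)·(31−1) = 22·30 = 660 = 2^2 · 3 · 5 · 11.
Divisors of 660: 1, 2, 3, 4, 5, 6, 10, 11, 12, 15, 20, 22, 30, 33, 44, 55, 60, 66, 110, 132, 165, 220, 330, 660.
Test each divisor d:
140^1 ≡ 140 (mod 713)
140^2 ≡ 349 (mod 713)
140^3 ≡ 376 (mod 713)
140^4 ≡ 591 (mod 713)
140^5 ≡ 32 (mod 713)
140^6 ≡ 202 (mod 713)
140^10 ≡ 311 (mod 713)
140^11 ≡ 47 (mod 713)
140^12 ≡ 163 (mod 713)
140^15 ≡ 683 (mod 713)
140^20 ≡ 466 (mod 713)
140^22 ≡ 70 (mod 713)
140^30 ≡ 187 (mod 713)
140^33 ≡ 438 (mod 713)
140^44 ≡ 622 (mod 713)
140^55 ≡ 1 (mod 713) ✓
Therefore the multiplicative order of 140 modulo 713 is 55.

55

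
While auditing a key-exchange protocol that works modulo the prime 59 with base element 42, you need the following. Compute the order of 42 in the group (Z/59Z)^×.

The order of 42 must divide φ(59) = 59 − 1 = 58 = 2 · 29.
Divisors of 58: 1, 2, 29, 58.
Evaluate successive powers at the divisors of 58:
42^1 ≡ 42 (mod 59)
42^2 ≡ 53 (mod 59)
42^29 ≡ 58 (mod 59)
42^58 ≡ 1 (mod 59) ✓
Therefore the multiplicative order of 42 modulo 59 is 58.

58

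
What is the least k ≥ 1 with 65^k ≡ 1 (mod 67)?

33

ord(65) | φ(67) = 67 − 1 = 66 = 2 · 3 · 11.
Divisors of 66: 1, 2, 3, 6, 11, 22, 33, 66.
Check 65^d mod 67 for each divisor in increasing order:
65^1 ≡ 65
65^2 ≡ 4
65^3 ≡ 59
65^6 ≡ 64
65^11 ≡ 29
65^22 ≡ 37
65^33 ≡ 1
The smallest such exponent is 33, so the order of 65 is 33.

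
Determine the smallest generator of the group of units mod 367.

6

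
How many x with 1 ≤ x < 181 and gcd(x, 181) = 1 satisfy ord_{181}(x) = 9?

6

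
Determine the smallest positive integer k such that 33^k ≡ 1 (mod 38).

18

By Lagrange's theorem, ord_38(33) divides φ(38) = φ(2)·φ(19) = 1·18 = 18 = 2 · 3^2.
Divisors of 18: 1, 2, 3, 6, 9, 18.
Test each divisor d:
33^1 ≡ 33 (mod 38)
33^2 ≡ 25 (mod 38)
33^3 ≡ 27 (mod 38)
33^6 ≡ 7 (mod 38)
33^9 ≡ 37 (mod 38)
33^18 ≡ 1 (mod 38) ✓
Therefore the multiplicative order of 33 modulo 38 is 18.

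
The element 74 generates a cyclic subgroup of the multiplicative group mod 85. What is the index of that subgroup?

The order of 74 must divide φ(85) = φ(5·17) = (5−1)·(17−1) = 4·16 = 64 = 2^6.
Divisors of 64: 1, 2, 4, 8, 16, 32, 64.
Compute 74^d (mod 85) for the divisors d until we hit 1:
74^1 ≡ 74 (mod 85)
74^2 ≡ 36 (mod 85)
74^4 ≡ 21 (mod 85)
74^8 ≡ 16 (mod 85)
74^16 ≡ 1 (mod 85) ✓
Thus |⟨74⟩| = ord(74) = 16.
Index = |(Z/85Z)^×| / |⟨74⟩| = 64 / 16 = 4.

4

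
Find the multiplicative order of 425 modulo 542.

The order of 425 must divide φ(542) = φ(2)·φ(271) = 1·270 = 270 = 2 · 3^3 · 5.
Divisors of 270: 1, 2, 3, 5, 6, 9, 10, 15, 18, 27, 30, 45, 54, 90, 135, 270.
Evaluate successive powers at the divisors of 270:
425^1 ≡ 425
425^2 ≡ 139
425^3 ≡ 539
425^5 ≡ 125
425^6 ≡ 9
425^9 ≡ 515
425^10 ≡ 449
425^15 ≡ 299
425^18 ≡ 187
425^27 ≡ 371
425^30 ≡ 513
425^45 ≡ 1
Hence ord(425) = 45.

45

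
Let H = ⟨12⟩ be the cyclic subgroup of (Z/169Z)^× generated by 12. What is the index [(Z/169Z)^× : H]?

6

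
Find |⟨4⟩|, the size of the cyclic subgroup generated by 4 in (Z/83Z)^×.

41

Since 4 ∈ (Z/83Z)^×, its order divides φ(83) = 83 − 1 = 82 = 2 · 41.
Divisors of 82: 1, 2, 41, 82.
Evaluate successive powers at the divisors of 82:
4^1 ≡ 4 (mod 83)
4^2 ≡ 16 (mod 83)
4^41 ≡ 1 (mod 83) ✓
Therefore the multiplicative order of 4 modulo 83 is 41.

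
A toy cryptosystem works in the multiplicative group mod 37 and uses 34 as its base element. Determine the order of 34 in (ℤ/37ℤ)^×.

9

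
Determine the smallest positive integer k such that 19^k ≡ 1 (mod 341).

30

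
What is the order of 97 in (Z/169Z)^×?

156

The order of 97 must divide φ(169) = φ(13^2) = 13·(13−1) = 156 = 2^2 · 3 · 13.
Divisors of 156: 1, 2, 3, 4, 6, 12, 13, 26, 39, 52, 78, 156.
Check 97^d mod 169 for each divisor in increasing order:
97^1 ≡ 97 (mod 169)
97^2 ≡ 114 (mod 169)
97^3 ≡ 73 (mod 169)
97^4 ≡ 152 (mod 169)
97^6 ≡ 90 (mod 169)
97^12 ≡ 157 (mod 169)
97^13 ≡ 19 (mod 169)
97^26 ≡ 23 (mod 169)
97^39 ≡ 99 (mod 169)
97^52 ≡ 22 (mod 169)
97^78 ≡ 168 (mod 169)
97^156 ≡ 1 (mod 169) ✓
Therefore the multiplicative order of 97 modulo 169 is 156.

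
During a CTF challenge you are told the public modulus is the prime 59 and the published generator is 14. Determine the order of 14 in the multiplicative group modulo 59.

58

Since 14 ∈ (Z/59Z)^×, its order divides φ(59) = 59 − 1 = 58 = 2 · 29.
Divisors of 58: 1, 2, 29, 58.
Evaluate successive powers at the divisors of 58:
14^1 ≡ 14
14^2 ≡ 19
14^29 ≡ 58
14^58 ≡ 1
Therefore the multiplicative order of 14 modulo 59 is 58.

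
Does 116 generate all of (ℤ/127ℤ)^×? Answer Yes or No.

Yes

φ(127) = 127 − 1 = 126 = 2 · 3^2 · 7.
116 is a primitive root mod 127 iff 116^(φ(127)/q) ≢ 1 for every prime q | φ(127), i.e. q ∈ {2, 3, 7}.
116^63 ≡ 126 (mod 127)  [q = 2: ≢ 1 ✓]
116^42 ≡ 19 (mod 127)  [q = 3: ≢ 1 ✓]
116^18 ≡ 8 (mod 127)  [q = 7: ≢ 1 ✓]
All checks pass, so 116 has order 126 and is a primitive root modulo 127.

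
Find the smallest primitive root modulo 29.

2

φ(29) = 29 − 1 = 28 = 2^2 · 7.
Test candidates g = 2, 3, … against the prime factors q ∈ {2, 7} of φ(29): g is a generator iff g^(28/q) ≢ 1 for every such q.
g = 2: 2^14 ≡ 28; 2^4 ≡ 16 — none is 1, so 2 is a primitive root.
Hence the least primitive root of 29 is 2.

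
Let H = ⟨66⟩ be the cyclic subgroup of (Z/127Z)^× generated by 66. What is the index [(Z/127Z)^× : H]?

3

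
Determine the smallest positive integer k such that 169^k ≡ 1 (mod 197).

98

The order of 169 must divide φ(197) = 197 − 1 = 196 = 2^2 · 7^2.
Divisors of 196: 1, 2, 4, 7, 14, 28, 49, 98, 196.
Compute 169^d (mod 197) for the divisors d until we hit 1:
169^1 ≡ 169 (mod 197)
169^2 ≡ 193 (mod 197)
169^4 ≡ 16 (mod 197)
169^7 ≡ 19 (mod 197)
169^14 ≡ 164 (mod 197)
169^28 ≡ 104 (mod 197)
169^49 ≡ 196 (mod 197)
169^98 ≡ 1 (mod 197) ✓
The smallest such exponent is 98, so the order of 169 is 98.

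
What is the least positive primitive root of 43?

φ(43) = 43 − 1 = 42 = 2 · 3 · 7.
g is a primitive root iff g^(42/q) ≢ 1 (mod 43) for each prime q ∈ {2, 3, 7}.
g = 2: 2^21 ≡ 42; 2^14 ≡ 1 — hits 1, so not a primitive root.
g = 3: 3^21 ≡ 42; 3^14 ≡ 36; 3^6 ≡ 41 — none is 1, so 3 is a primitive root.
The smallest primitive root modulo 43 is 3.

3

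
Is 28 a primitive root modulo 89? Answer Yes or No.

Yes

φ(89) = 89 − 1 = 88 = 2^3 · 11.
28 is a primitive root mod 89 iff 28^(φ(89)/q) ≢ 1 for every prime q | φ(89), i.e. q ∈ {2, 11}.
28^44 ≡ 88 (mod 89)  [q = 2: ≢ 1 ✓]
28^8 ≡ 39 (mod 89)  [q = 11: ≢ 1 ✓]
None equal 1, so ord_89(28) = 88: 28 is a primitive root.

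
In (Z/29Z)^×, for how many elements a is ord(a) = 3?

0

φ(29) = 29 − 1 = 28 = 2^2 · 7.
(Z/29Z)^× is cyclic (|G| = 28); a cyclic group of order m has exactly φ(d) elements of each order d | m, and none otherwise.
3 does not divide 28, so no element of (Z/29Z)^× has order 3.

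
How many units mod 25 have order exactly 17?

0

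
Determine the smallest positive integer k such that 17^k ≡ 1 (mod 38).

Since 17 ∈ (Z/38Z)^×, its order divides φ(38) = φ(2)·φ(19) = 1·18 = 18 = 2 · 3^2.
Divisors of 18: 1, 2, 3, 6, 9, 18.
Compute 17^d (mod 38) for the divisors d until we hit 1:
17^1 ≡ 17 (mod 38)
17^2 ≡ 23 (mod 38)
17^3 ≡ 11 (mod 38)
17^6 ≡ 7 (mod 38)
17^9 ≡ 1 (mod 38) ✓
Hence ord(17) = 9.

9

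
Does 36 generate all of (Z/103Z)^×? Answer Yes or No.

No

φ(103) = 103 − 1 = 102 = 2 · 3 · 17.
It suffices to check that the order of 36 is not a proper divisor of 102: compute 36^(102/q) for q ∈ {2, 3, 17}.
36^51 ≡ 1 (mod 103)  [q = 2: ≡ 1 ✗]
36^34 ≡ 56 (mod 103)  [q = 3: ≢ 1 ✓]
36^6 ≡ 9 (mod 103)  [q = 17: ≢ 1 ✓]
Since 36^51 ≡ 1, the order of 36 divides 51 < 102, so 36 is not a primitive root.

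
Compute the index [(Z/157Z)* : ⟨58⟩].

6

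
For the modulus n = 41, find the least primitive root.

6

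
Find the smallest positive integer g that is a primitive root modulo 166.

5

φ(166) = φ(2)·φ(83) = 1·82 = 82 = 2 · 41.
Test candidates g = 2, 3, … against the prime factors q ∈ {2, 41} of φ(166): g is a generator iff g^(82/q) ≢ 1 for every such q.
g = 2: gcd(2, 166) = 2 > 1, not a unit — skip.
g = 3: 3^41 ≡ 1 — hits 1, so not a primitive root.
g = 4: gcd(4, 166) = 2 > 1, not a unit — skip.
g = 5: 5^41 ≡ 165; 5^2 ≡ 25 — none is 1, so 5 is a primitive root.
The smallest primitive root modulo 166 is 5.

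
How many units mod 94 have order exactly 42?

0

φ(94) = φ(2)·φ(47) = 1·46 = 46 = 2 · 23.
(Z/94Z)^× is cyclic (|G| = 46); a cyclic group of order m has exactly φ(d) elements of each order d | m, and none otherwise.
Here 46 is not a multiple of 42, so there are no elements of order 42.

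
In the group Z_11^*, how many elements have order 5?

φ(11) = 11 − 1 = 10 = 2 · 5.
(Z/11Z)^× is cyclic (|G| = 10); a cyclic group of order m has exactly φ(d) elements of each order d | m, and none otherwise.
5 | 10, and φ(5) = 5 − 1 = 4.

4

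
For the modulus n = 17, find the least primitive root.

φ(17) = 17 − 1 = 16 = 2^4.
Test candidates g = 2, 3, … against the prime factors q ∈ {2} of φ(17): g is a generator iff g^(16/q) ≢ 1 for every such q.
g = 2: 2^8 ≡ 1 — hits 1, so not a primitive root.
g = 3: 3^8 ≡ 16 — none is 1, so 3 is a primitive root.
So 3 is the smallest generator of (Z/17Z)^×.

3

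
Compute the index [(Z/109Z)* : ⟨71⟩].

6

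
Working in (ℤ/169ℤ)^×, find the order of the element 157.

13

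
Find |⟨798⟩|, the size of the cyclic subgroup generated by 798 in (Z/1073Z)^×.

252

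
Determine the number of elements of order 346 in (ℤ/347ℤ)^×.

φ(347) = 347 − 1 = 346 = 2 · 173.
(Z/347Z)^× is cyclic (|G| = 346); a cyclic group of order m has exactly φ(d) elements of each order d | m, and none otherwise.
346 = 2 · 173 divides 346, and φ(346) = 172.

172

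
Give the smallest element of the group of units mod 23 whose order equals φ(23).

5

φ(23) = 23 − 1 = 22 = 2 · 11.
Test candidates g = 2, 3, … against the prime factors q ∈ {2, 11} of φ(23): g is a generator iff g^(22/q) ≢ 1 for every such q.
g = 2: 2^11 ≡ 1 — hits 1, so not a primitive root.
g = 3: 3^11 ≡ 1 — hits 1, so not a primitive root.
g = 4: 4^11 ≡ 1 — hits 1, so not a primitive root.
g = 5: 5^11 ≡ 22; 5^2 ≡ 2 — none is 1, so 5 is a primitive root.
So 5 is the smallest generator of (Z/23Z)^×.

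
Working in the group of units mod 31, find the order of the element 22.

30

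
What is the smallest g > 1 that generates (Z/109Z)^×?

6

φ(109) = 109 − 1 = 108 = 2^2 · 3^3.
Test candidates g = 2, 3, … against the prime factors q ∈ {2, 3} of φ(109): g is a generator iff g^(108/q) ≢ 1 for every such q.
g = 2: 2^54 ≡ 108; 2^36 ≡ 1 — hits 1, so not a primitive root.
g = 3: 3^54 ≡ 1 — hits 1, so not a primitive root.
g = 4: 4^54 ≡ 1 — hits 1, so not a primitive root.
g = 5: 5^54 ≡ 1 — hits 1, so not a primitive root.
g = 6: 6^54 ≡ 108; 6^36 ≡ 63 — none is 1, so 6 is a primitive root.
The smallest primitive root modulo 109 is 6.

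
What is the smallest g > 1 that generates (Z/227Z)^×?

φ(227) = 227 − 1 = 226 = 2 · 113.
g is a primitive root iff g^(226/q) ≢ 1 (mod 227) for each prime q ∈ {2, 113}.
g = 2: 2^113 ≡ 226; 2^2 ≡ 4 — none is 1, so 2 is a primitive root.
The smallest primitive root modulo 227 is 2.

2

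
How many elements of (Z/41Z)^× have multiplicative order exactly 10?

φ(41) = 41 − 1 = 40 = 2^3 · 5.
In a cyclic group of order 40, there are φ(d) elements of order d for each divisor d of 40, and zero for non-divisors.
10 = 2 · 5 divides 40, and φ(10) = 4.

4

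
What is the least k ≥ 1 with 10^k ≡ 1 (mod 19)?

By Lagrange's theorem, ord_19(10) divides φ(19) = 19 − 1 = 18 = 2 · 3^2.
Divisors of 18: 1, 2, 3, 6, 9, 18.
Compute 10^d (mod 19) for the divisors d until we hit 1:
10^1 ≡ 10
10^2 ≡ 5
10^3 ≡ 12
10^6 ≡ 11
10^9 ≡ 18
10^18 ≡ 1
Hence ord(10) = 18.

18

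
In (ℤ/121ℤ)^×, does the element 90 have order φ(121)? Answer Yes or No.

φ(121) = φ(11^2) = 11·(11−1) = 110 = 2 · 5 · 11.
Test 90^(110/q) mod 121 for each prime factor q of 110:
90^55 ≡ 120 (mod 121)  [q = 2: ≢ 1 ✓]
90^22 ≡ 81 (mod 121)  [q = 5: ≢ 1 ✓]
90^10 ≡ 12 (mod 121)  [q = 11: ≢ 1 ✓]
None equal 1, so ord_121(90) = 110: 90 is a primitive root.

Yes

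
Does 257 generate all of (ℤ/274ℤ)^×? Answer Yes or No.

φ(274) = φ(2)·φ(137) = 1·136 = 136 = 2^3 · 17.
257 is a primitive root mod 274 iff 257^(φ(274)/q) ≢ 1 for every prime q | φ(274), i.e. q ∈ {2, 17}.
257^68 ≡ 1 (mod 274)  [q = 2: ≡ 1 ✗]
257^8 ≡ 209 (mod 274)  [q = 17: ≢ 1 ✓]
The check at q = 2 fails, so 257 generates a proper subgroup.

No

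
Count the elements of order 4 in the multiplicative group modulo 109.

2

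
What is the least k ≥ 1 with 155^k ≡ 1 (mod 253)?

22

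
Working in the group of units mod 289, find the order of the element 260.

272

ord(260) | φ(289) = φ(17^2) = 17·(17−1) = 272 = 2^4 · 17.
Divisors of 272: 1, 2, 4, 8, 16, 17, 34, 68, 136, 272.
Test each divisor d:
260^1 ≡ 260 (mod 289)
260^2 ≡ 263 (mod 289)
260^4 ≡ 98 (mod 289)
260^8 ≡ 67 (mod 289)
260^16 ≡ 154 (mod 289)
260^17 ≡ 158 (mod 289)
260^34 ≡ 110 (mod 289)
260^68 ≡ 251 (mod 289)
260^136 ≡ 288 (mod 289)
260^272 ≡ 1 (mod 289) ✓
So ord_289(260) = 272.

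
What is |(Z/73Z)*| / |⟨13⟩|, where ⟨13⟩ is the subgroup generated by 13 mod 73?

1

By Lagrange's theorem, ord_73(13) divides φ(73) = 73 − 1 = 72 = 2^3 · 3^2.
Divisors of 72: 1, 2, 3, 4, 6, 8, 9, 12, 18, 24, 36, 72.
Check 13^d mod 73 for each divisor in increasing order:
13^1 ≡ 13
13^2 ≡ 23
13^3 ≡ 7
13^4 ≡ 18
13^6 ≡ 49
13^8 ≡ 32
13^9 ≡ 51
13^12 ≡ 65
13^18 ≡ 46
13^24 ≡ 64
13^36 ≡ 72
13^72 ≡ 1
So ord_73(13) = 72, hence |⟨13⟩| = 72.
The index is φ(73) / ord(13) = 72 / 72 = 1.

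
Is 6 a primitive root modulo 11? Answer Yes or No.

Yes

φ(11) = 11 − 1 = 10 = 2 · 5.
6 is a primitive root mod 11 iff 6^(φ(11)/q) ≢ 1 for every prime q | φ(11), i.e. q ∈ {2, 5}.
6^5 ≡ 10 (mod 11)  [q = 2: ≢ 1 ✓]
6^2 ≡ 3 (mod 11)  [q = 5: ≢ 1 ✓]
Every test exponent gives a nontrivial residue, hence 6 generates the full group.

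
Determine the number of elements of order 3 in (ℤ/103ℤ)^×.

2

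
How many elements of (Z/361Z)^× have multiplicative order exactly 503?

φ(361) = φ(19^2) = 19·(19−1) = 342 = 2 · 3^2 · 19.
(Z/361Z)^× is cyclic (|G| = 342); a cyclic group of order m has exactly φ(d) elements of each order d | m, and none otherwise.
503 does not divide 342, so no element of (Z/361Z)^× has order 503.

0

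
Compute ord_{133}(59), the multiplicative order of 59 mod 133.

18

ord(59) | φ(133) = φ(7·19) = (7−1)·(19−1) = 6·18 = 108 = 2^2 · 3^3.
Divisors of 108: 1, 2, 3, 4, 6, 9, 12, 18, 27, 36, 54, 108.
Check 59^d mod 133 for each divisor in increasing order:
59^1 ≡ 59
59^2 ≡ 23
59^3 ≡ 27
59^4 ≡ 130
59^6 ≡ 64
59^9 ≡ 132
59^12 ≡ 106
59^18 ≡ 1
Therefore the multiplicative order of 59 modulo 133 is 18.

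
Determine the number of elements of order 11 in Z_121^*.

φ(121) = φ(11^2) = 11·(11−1) = 110 = 2 · 5 · 11.
In a cyclic group of order 110, there are φ(d) elements of order d for each divisor d of 110, and zero for non-divisors.
11 | 110, and φ(11) = 11 − 1 = 10.

10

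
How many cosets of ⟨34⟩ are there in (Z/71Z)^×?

The order of 34 must divide φ(71) = 71 − 1 = 70 = 2 · 5 · 7.
Divisors of 70: 1, 2, 5, 7, 10, 14, 35, 70.
Test each divisor d:
34^1 ≡ 34 (mod 71)
34^2 ≡ 20 (mod 71)
34^5 ≡ 39 (mod 71)
34^7 ≡ 70 (mod 71)
34^10 ≡ 30 (mod 71)
34^14 ≡ 1 (mod 71) ✓
Thus |⟨34⟩| = ord(34) = 14.
[(Z/71Z)^× : ⟨34⟩] = 70/14 = 5.

5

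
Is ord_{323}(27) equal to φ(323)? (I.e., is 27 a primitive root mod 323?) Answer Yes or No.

323 = 17 · 19 is a product of two distinct odd primes, so (Z/323Z)^× ≅ (Z/17Z)^× × (Z/19Z)^× is not cyclic.
No primitive root modulo 323 exists; in particular 27 is not one.

No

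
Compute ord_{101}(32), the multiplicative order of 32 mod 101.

20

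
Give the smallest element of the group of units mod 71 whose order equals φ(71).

φ(71) = 71 − 1 = 70 = 2 · 5 · 7.
Test candidates g = 2, 3, … against the prime factors q ∈ {2, 5, 7} of φ(71): g is a generator iff g^(70/q) ≢ 1 for every such q.
g = 2: 2^35 ≡ 1 — hits 1, so not a primitive root.
g = 3: 3^35 ≡ 1 — hits 1, so not a primitive root.
g = 4: 4^35 ≡ 1 — hits 1, so not a primitive root.
g = 5: 5^35 ≡ 1 — hits 1, so not a primitive root.
g = 6: 6^35 ≡ 1 — hits 1, so not a primitive root.
g = 7: 7^35 ≡ 70; 7^14 ≡ 54; 7^10 ≡ 45 — none is 1, so 7 is a primitive root.
The smallest primitive root modulo 71 is 7.

7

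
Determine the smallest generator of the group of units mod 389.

φ(389) = 389 − 1 = 388 = 2^2 · 97.
Test candidates g = 2, 3, … against the prime factors q ∈ {2, 97} of φ(389): g is a generator iff g^(388/q) ≢ 1 for every such q.
g = 2: 2^194 ≡ 388; 2^4 ≡ 16 — none is 1, so 2 is a primitive root.
The smallest primitive root modulo 389 is 2.

2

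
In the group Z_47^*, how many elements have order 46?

22

φ(47) = 47 − 1 = 46 = 2 · 23.
In a cyclic group of order 46, there are φ(d) elements of order d for each divisor d of 46, and zero for non-divisors.
46 = 2 · 23 divides 46, and φ(46) = 22.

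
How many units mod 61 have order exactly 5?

φ(61) = 61 − 1 = 60 = 2^2 · 3 · 5.
In a cyclic group of order 60, there are φ(d) elements of order d for each divisor d of 60, and zero for non-divisors.
5 | 60, and φ(5) = 5 − 1 = 4.

4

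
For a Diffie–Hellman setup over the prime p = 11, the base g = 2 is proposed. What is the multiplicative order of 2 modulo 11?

Since 2 ∈ (Z/11Z)^×, its order divides φ(11) = 11 − 1 = 10 = 2 · 5.
Divisors of 10: 1, 2, 5, 10.
Test each divisor d:
2^1 ≡ 2
2^2 ≡ 4
2^5 ≡ 10
2^10 ≡ 1
Therefore the multiplicative order of 2 modulo 11 is 10.

10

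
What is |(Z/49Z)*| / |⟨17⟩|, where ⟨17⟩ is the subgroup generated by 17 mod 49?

1

ord(17) | φ(49) = φ(7^2) = 7·(7−1) = 42 = 2 · 3 · 7.
Divisors of 42: 1, 2, 3, 6, 7, 14, 21, 42.
Compute 17^d (mod 49) for the divisors d until we hit 1:
17^1 ≡ 17 (mod 49)
17^2 ≡ 44 (mod 49)
17^3 ≡ 13 (mod 49)
17^6 ≡ 22 (mod 49)
17^7 ≡ 31 (mod 49)
17^14 ≡ 30 (mod 49)
17^21 ≡ 48 (mod 49)
17^42 ≡ 1 (mod 49) ✓
The order of 17 is 42, so the subgroup it generates has 42 elements.
The index is φ(49) / ord(17) = 42 / 42 = 1.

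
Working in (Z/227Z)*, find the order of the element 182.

The order of 182 must divide φ(227) = 227 − 1 = 226 = 2 · 113.
Divisors of 226: 1, 2, 113, 226.
Compute 182^d (mod 227) for the divisors d until we hit 1:
182^1 ≡ 182 (mod 227)
182^2 ≡ 209 (mod 227)
182^113 ≡ 1 (mod 227) ✓
The smallest such exponent is 113, so the order of 182 is 113.

113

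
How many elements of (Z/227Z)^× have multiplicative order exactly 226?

112

φ(227) = 227 − 1 = 226 = 2 · 113.
Since (Z/227Z)^× is cyclic of order 226, the number of elements of order d is φ(d) when d | 226 and 0 otherwise.
226 = 2 · 113 divides 226, and φ(226) = 112.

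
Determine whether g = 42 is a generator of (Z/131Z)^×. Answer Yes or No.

No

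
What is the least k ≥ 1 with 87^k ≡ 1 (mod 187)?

By Lagrange's theorem, ord_187(87) divides φ(187) = φ(11·17) = (11−1)·(17−1) = 10·16 = 160 = 2^5 · 5.
Divisors of 160: 1, 2, 4, 5, 8, 10, 16, 20, 32, 40, 80, 160.
Evaluate successive powers at the divisors of 160:
87^1 ≡ 87
87^2 ≡ 89
87^4 ≡ 67
87^5 ≡ 32
87^8 ≡ 1
Hence ord(87) = 8.

8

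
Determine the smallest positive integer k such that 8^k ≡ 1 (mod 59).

By Lagrange's theorem, ord_59(8) divides φ(59) = 59 − 1 = 58 = 2 · 29.
Divisors of 58: 1, 2, 29, 58.
Check 8^d mod 59 for each divisor in increasing order:
8^1 ≡ 8 (mod 59)
8^2 ≡ 5 (mod 59)
8^29 ≡ 58 (mod 59)
8^58 ≡ 1 (mod 59) ✓
The smallest such exponent is 58, so the order of 8 is 58.

58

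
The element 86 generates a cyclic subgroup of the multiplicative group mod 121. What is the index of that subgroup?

The order of 86 must divide φ(121) = φ(11^2) = 11·(11−1) = 110 = 2 · 5 · 11.
Divisors of 110: 1, 2, 5, 10, 11, 22, 55, 110.
Evaluate successive powers at the divisors of 110:
86^1 ≡ 86
86^2 ≡ 15
86^5 ≡ 111
86^10 ≡ 100
86^11 ≡ 9
86^22 ≡ 81
86^55 ≡ 1
So ord_121(86) = 55, hence |⟨86⟩| = 55.
Index = |(Z/121Z)^×| / |⟨86⟩| = 110 / 55 = 2.

2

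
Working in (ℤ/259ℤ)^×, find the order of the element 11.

6

ord(11) | φ(259) = φ(7·37) = (7−1)·(37−1) = 6·36 = 216 = 2^3 · 3^3.
Divisors of 216: 1, 2, 3, 4, 6, 8, 9, 12, 18, 24, 27, 36, 54, 72, 108, 216.
Evaluate successive powers at the divisors of 216:
11^1 ≡ 11 (mod 259)
11^2 ≡ 121 (mod 259)
11^3 ≡ 36 (mod 259)
11^4 ≡ 137 (mod 259)
11^6 ≡ 1 (mod 259) ✓
The smallest such exponent is 6, so the order of 11 is 6.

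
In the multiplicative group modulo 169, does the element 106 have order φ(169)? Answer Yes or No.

Yes

φ(169) = φ(13^2) = 13·(13−1) = 156 = 2^2 · 3 · 13.
Test 106^(156/q) mod 169 for each prime factor q of 156:
106^78 ≡ 168 (mod 169)  [q = 2: ≢ 1 ✓]
106^52 ≡ 146 (mod 169)  [q = 3: ≢ 1 ✓]
106^12 ≡ 157 (mod 169)  [q = 13: ≢ 1 ✓]
None equal 1, so ord_169(106) = 156: 106 is a primitive root.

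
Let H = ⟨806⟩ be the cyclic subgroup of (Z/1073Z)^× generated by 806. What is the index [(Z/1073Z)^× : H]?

The order of 806 must divide φ(1073) = φ(29·37) = (29−1)·(37−1) = 28·36 = 1008 = 2^4 · 3^2 · 7.
Divisors of 1008: 1, 2, 3, 4, 6, 7, 8, 9, 12, 14, 16, 18, 21, 24, 28, 36, 42, 48, 56, 63, 72, 84, 112, 126, 144, 168, 252, 336, 504, 1008.
Test each divisor d:
806^1 ≡ 806
806^2 ≡ 471
806^3 ≡ 857
806^4 ≡ 803
806^6 ≡ 517
806^7 ≡ 378
806^8 ≡ 1009
806^9 ≡ 993
806^12 ≡ 112
806^14 ≡ 175
806^16 ≡ 877
806^18 ≡ 1035
806^21 ≡ 697
806^24 ≡ 741
806^28 ≡ 581
806^36 ≡ 371
806^42 ≡ 813
806^48 ≡ 778
806^56 ≡ 639
806^63 ≡ 117
806^72 ≡ 297
806^84 ≡ 1
Thus |⟨806⟩| = ord(806) = 84.
Index = |(Z/1073Z)^×| / |⟨806⟩| = 1008 / 84 = 12.

12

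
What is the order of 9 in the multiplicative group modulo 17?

8

The order of 9 must divide φ(17) = 17 − 1 = 16 = 2^4.
Divisors of 16: 1, 2, 4, 8, 16.
Evaluate successive powers at the divisors of 16:
9^1 ≡ 9
9^2 ≡ 13
9^4 ≡ 16
9^8 ≡ 1
So ord_17(9) = 8.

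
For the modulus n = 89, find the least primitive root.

φ(89) = 89 − 1 = 88 = 2^3 · 11.
Test candidates g = 2, 3, … against the prime factors q ∈ {2, 11} of φ(89): g is a generator iff g^(88/q) ≢ 1 for every such q.
g = 2: 2^44 ≡ 1 — hits 1, so not a primitive root.
g = 3: 3^44 ≡ 88; 3^8 ≡ 64 — none is 1, so 3 is a primitive root.
Hence the least primitive root of 89 is 3.

3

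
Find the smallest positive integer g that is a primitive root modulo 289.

3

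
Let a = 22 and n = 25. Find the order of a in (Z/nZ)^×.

20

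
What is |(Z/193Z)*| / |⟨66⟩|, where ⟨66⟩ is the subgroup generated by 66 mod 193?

1

By Lagrange's theorem, ord_193(66) divides φ(193) = 193 − 1 = 192 = 2^6 · 3.
Divisors of 192: 1, 2, 3, 4, 6, 8, 12, 16, 24, 32, 48, 64, 96, 192.
Compute 66^d (mod 193) for the divisors d until we hit 1:
66^1 ≡ 66 (mod 193)
66^2 ≡ 110 (mod 193)
66^3 ≡ 119 (mod 193)
66^4 ≡ 134 (mod 193)
66^6 ≡ 72 (mod 193)
66^8 ≡ 7 (mod 193)
66^12 ≡ 166 (mod 193)
66^16 ≡ 49 (mod 193)
66^24 ≡ 150 (mod 193)
66^32 ≡ 85 (mod 193)
66^48 ≡ 112 (mod 193)
66^64 ≡ 84 (mod 193)
66^96 ≡ 192 (mod 193)
66^192 ≡ 1 (mod 193) ✓
Thus |⟨66⟩| = ord(66) = 192.
[(Z/193Z)^× : ⟨66⟩] = 192/192 = 1.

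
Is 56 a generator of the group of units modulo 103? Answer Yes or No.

φ(103) = 103 − 1 = 102 = 2 · 3 · 17.
It suffices to check that the order of 56 is not a proper divisor of 102: compute 56^(102/q) for q ∈ {2, 3, 17}.
56^51 ≡ 1 (mod 103)  [q = 2: ≡ 1 ✗]
56^34 ≡ 56 (mod 103)  [q = 3: ≢ 1 ✓]
56^6 ≡ 1 (mod 103)  [q = 17: ≡ 1 ✗]
56^51 ≡ 1 shows ord(56) | 51, strictly less than φ(103); not a primitive root.

No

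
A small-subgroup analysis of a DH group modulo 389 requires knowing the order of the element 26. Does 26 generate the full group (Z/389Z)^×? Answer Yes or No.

φ(389) = 389 − 1 = 388 = 2^2 · 97.
An element g generates (Z/389Z)^× iff g^(388/q) ≢ 1 (mod 389) for each prime q ∈ {2, 97}.
26^194 ≡ 388 (mod 389)  [q = 2: ≢ 1 ✓]
26^4 ≡ 290 (mod 389)  [q = 97: ≢ 1 ✓]
All checks pass, so 26 has order 388 and is a primitive root modulo 389.

Yes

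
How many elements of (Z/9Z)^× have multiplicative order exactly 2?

1

φ(9) = φ(3^2) = 3·(3−1) = 6 = 2 · 3.
(Z/9Z)^× is cyclic (|G| = 6); a cyclic group of order m has exactly φ(d) elements of each order d | m, and none otherwise.
2 | 6, and φ(2) = 2 − 1 = 1.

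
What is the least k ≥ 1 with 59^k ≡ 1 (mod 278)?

46

Since 59 ∈ (Z/278Z)^×, its order divides φ(278) = φ(2)·φ(139) = 1·138 = 138 = 2 · 3 · 23.
Divisors of 138: 1, 2, 3, 6, 23, 46, 69, 138.
Evaluate successive powers at the divisors of 138:
59^1 ≡ 59 (mod 278)
59^2 ≡ 145 (mod 278)
59^3 ≡ 215 (mod 278)
59^6 ≡ 77 (mod 278)
59^23 ≡ 277 (mod 278)
59^46 ≡ 1 (mod 278) ✓
The smallest such exponent is 46, so the order of 59 is 46.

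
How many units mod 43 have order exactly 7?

6

φ(43) = 43 − 1 = 42 = 2 · 3 · 7.
(Z/43Z)^× is cyclic (|G| = 42); a cyclic group of order m has exactly φ(d) elements of each order d | m, and none otherwise.
7 | 42, and φ(7) = 7 − 1 = 6.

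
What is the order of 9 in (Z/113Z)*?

ord(9) | φ(113) = 113 − 1 = 112 = 2^4 · 7.
Divisors of 112: 1, 2, 4, 7, 8, 14, 16, 28, 56, 112.
Evaluate successive powers at the divisors of 112:
9^1 ≡ 9 (mod 113)
9^2 ≡ 81 (mod 113)
9^4 ≡ 7 (mod 113)
9^7 ≡ 18 (mod 113)
9^8 ≡ 49 (mod 113)
9^14 ≡ 98 (mod 113)
9^16 ≡ 28 (mod 113)
9^28 ≡ 112 (mod 113)
9^56 ≡ 1 (mod 113) ✓
Hence ord(9) = 56.

56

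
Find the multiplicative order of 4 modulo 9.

3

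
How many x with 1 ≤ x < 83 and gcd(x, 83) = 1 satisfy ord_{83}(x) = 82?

40

φ(83) = 83 − 1 = 82 = 2 · 41.
In a cyclic group of order 82, there are φ(d) elements of order d for each divisor d of 82, and zero for non-divisors.
82 = 2 · 41 divides 82, and φ(82) = 40.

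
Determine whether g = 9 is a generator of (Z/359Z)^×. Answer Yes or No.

φ(359) = 359 − 1 = 358 = 2 · 179.
9 is a primitive root mod 359 iff 9^(φ(359)/q) ≢ 1 for every prime q | φ(359), i.e. q ∈ {2, 179}.
9^179 ≡ 1 (mod 359)  [q = 2: ≡ 1 ✗]
9^2 ≡ 81 (mod 359)  [q = 179: ≢ 1 ✓]
9^179 ≡ 1 shows ord(9) | 179, strictly less than φ(359); not a primitive root.

No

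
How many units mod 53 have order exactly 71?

φ(53) = 53 − 1 = 52 = 2^2 · 13.
Since (Z/53Z)^× is cyclic of order 52, the number of elements of order d is φ(d) when d | 52 and 0 otherwise.
71 does not divide 52, so no element of (Z/53Z)^× has order 71.

0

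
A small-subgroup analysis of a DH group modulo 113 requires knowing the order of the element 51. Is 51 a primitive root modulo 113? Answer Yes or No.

φ(113) = 113 − 1 = 112 = 2^4 · 7.
An element g generates (Z/113Z)^× iff g^(112/q) ≢ 1 (mod 113) for each prime q ∈ {2, 7}.
51^56 ≡ 1 (mod 113)  [q = 2: ≡ 1 ✗]
51^16 ≡ 30 (mod 113)  [q = 7: ≢ 1 ✓]
51^56 ≡ 1 shows ord(51) | 56, strictly less than φ(113); not a primitive root.

No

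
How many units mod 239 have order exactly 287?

0

φ(239) = 239 − 1 = 238 = 2 · 7 · 17.
Since (Z/239Z)^× is cyclic of order 238, the number of elements of order d is φ(d) when d | 238 and 0 otherwise.
287 does not divide 238, so no element of (Z/239Z)^× has order 287.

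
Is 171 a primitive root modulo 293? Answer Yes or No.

φ(293) = 293 − 1 = 292 = 2^2 · 73.
Test 171^(292/q) mod 293 for each prime factor q of 292:
171^146 ≡ 292 (mod 293)  [q = 2: ≢ 1 ✓]
171^4 ≡ 258 (mod 293)  [q = 73: ≢ 1 ✓]
None equal 1, so ord_293(171) = 292: 171 is a primitive root.

Yes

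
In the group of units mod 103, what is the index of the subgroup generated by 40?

The order of 40 must divide φ(103) = 103 − 1 = 102 = 2 · 3 · 17.
Divisors of 102: 1, 2, 3, 6, 17, 34, 51, 102.
Compute 40^d (mod 103) for the divisors d until we hit 1:
40^1 ≡ 40 (mod 103)
40^2 ≡ 55 (mod 103)
40^3 ≡ 37 (mod 103)
40^6 ≡ 30 (mod 103)
40^17 ≡ 57 (mod 103)
40^34 ≡ 56 (mod 103)
40^51 ≡ 102 (mod 103)
40^102 ≡ 1 (mod 103) ✓
So ord_103(40) = 102, hence |⟨40⟩| = 102.
The index is φ(103) / ord(40) = 102 / 102 = 1.

1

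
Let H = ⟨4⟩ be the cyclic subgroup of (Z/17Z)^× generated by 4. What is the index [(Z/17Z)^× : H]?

ord(4) | φ(17) = 17 − 1 = 16 = 2^4.
Divisors of 16: 1, 2, 4, 8, 16.
Test each divisor d:
4^1 ≡ 4 (mod 17)
4^2 ≡ 16 (mod 17)
4^4 ≡ 1 (mod 17) ✓
Thus |⟨4⟩| = ord(4) = 4.
The index is φ(17) / ord(4) = 16 / 4 = 4.

4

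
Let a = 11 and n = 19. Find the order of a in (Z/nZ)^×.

ord(11) | φ(19) = 19 − 1 = 18 = 2 · 3^2.
Divisors of 18: 1, 2, 3, 6, 9, 18.
Compute 11^d (mod 19) for the divisors d until we hit 1:
11^1 ≡ 11
11^2 ≡ 7
11^3 ≡ 1
Hence ord(11) = 3.

3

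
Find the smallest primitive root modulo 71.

7

φ(71) = 71 − 1 = 70 = 2 · 5 · 7.
g is a primitive root iff g^(70/q) ≢ 1 (mod 71) for each prime q ∈ {2, 5, 7}.
g = 2: 2^35 ≡ 1 — hits 1, so not a primitive root.
g = 3: 3^35 ≡ 1 — hits 1, so not a primitive root.
g = 4: 4^35 ≡ 1 — hits 1, so not a primitive root.
g = 5: 5^35 ≡ 1 — hits 1, so not a primitive root.
g = 6: 6^35 ≡ 1 — hits 1, so not a primitive root.
g = 7: 7^35 ≡ 70; 7^14 ≡ 54; 7^10 ≡ 45 — none is 1, so 7 is a primitive root.
Hence the least primitive root of 71 is 7.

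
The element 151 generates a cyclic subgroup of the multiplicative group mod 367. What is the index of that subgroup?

6

The order of 151 must divide φ(367) = 367 − 1 = 366 = 2 · 3 · 61.
Divisors of 366: 1, 2, 3, 6, 61, 122, 183, 366.
Evaluate successive powers at the divisors of 366:
151^1 ≡ 151 (mod 367)
151^2 ≡ 47 (mod 367)
151^3 ≡ 124 (mod 367)
151^6 ≡ 329 (mod 367)
151^61 ≡ 1 (mod 367) ✓
The order of 151 is 61, so the subgroup it generates has 61 elements.
Index = |(Z/367Z)^×| / |⟨151⟩| = 366 / 61 = 6.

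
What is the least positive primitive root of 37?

φ(37) = 37 − 1 = 36 = 2^2 · 3^2.
Test candidates g = 2, 3, … against the prime factors q ∈ {2, 3} of φ(37): g is a generator iff g^(36/q) ≢ 1 for every such q.
g = 2: 2^18 ≡ 36; 2^12 ≡ 26 — none is 1, so 2 is a primitive root.
Hence the least primitive root of 37 is 2.

2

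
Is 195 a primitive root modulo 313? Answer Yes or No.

φ(313) = 313 − 1 = 312 = 2^3 · 3 · 13.
195 is a primitive root mod 313 iff 195^(φ(313)/q) ≢ 1 for every prime q | φ(313), i.e. q ∈ {2, 3, 13}.
195^156 ≡ 312 (mod 313)  [q = 2: ≢ 1 ✓]
195^104 ≡ 1 (mod 313)  [q = 3: ≡ 1 ✗]
195^24 ≡ 249 (mod 313)  [q = 13: ≢ 1 ✓]
Since 195^104 ≡ 1, the order of 195 divides 104 < 312, so 195 is not a primitive root.

No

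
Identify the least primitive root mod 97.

5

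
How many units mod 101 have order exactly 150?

0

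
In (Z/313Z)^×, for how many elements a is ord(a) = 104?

48

φ(313) = 313 − 1 = 312 = 2^3 · 3 · 13.
(Z/313Z)^× is cyclic (|G| = 312); a cyclic group of order m has exactly φ(d) elements of each order d | m, and none otherwise.
104 = 2^3 · 13 divides 312, and φ(104) = 48.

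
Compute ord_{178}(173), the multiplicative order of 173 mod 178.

The order of 173 must divide φ(178) = φ(2)·φ(89) = 1·88 = 88 = 2^3 · 11.
Divisors of 88: 1, 2, 4, 8, 11, 22, 44, 88.
Check 173^d mod 178 for each divisor in increasing order:
173^1 ≡ 173
173^2 ≡ 25
173^4 ≡ 91
173^8 ≡ 93
173^11 ≡ 123
173^22 ≡ 177
173^44 ≡ 1
The smallest such exponent is 44, so the order of 173 is 44.

44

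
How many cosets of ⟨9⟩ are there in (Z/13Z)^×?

Since 9 ∈ (Z/13Z)^×, its order divides φ(13) = 13 − 1 = 12 = 2^2 · 3.
Divisors of 12: 1, 2, 3, 4, 6, 12.
Compute 9^d (mod 13) for the divisors d until we hit 1:
9^1 ≡ 9 (mod 13)
9^2 ≡ 3 (mod 13)
9^3 ≡ 1 (mod 13) ✓
Thus |⟨9⟩| = ord(9) = 3.
[(Z/13Z)^× : ⟨9⟩] = 12/3 = 4.

4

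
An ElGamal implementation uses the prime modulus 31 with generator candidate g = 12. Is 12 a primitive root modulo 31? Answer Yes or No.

Yes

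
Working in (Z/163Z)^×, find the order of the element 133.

9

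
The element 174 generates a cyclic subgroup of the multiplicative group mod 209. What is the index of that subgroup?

2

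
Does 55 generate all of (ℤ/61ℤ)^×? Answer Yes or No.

Yes

φ(61) = 61 − 1 = 60 = 2^2 · 3 · 5.
Test 55^(60/q) mod 61 for each prime factor q of 60:
55^30 ≡ 60 (mod 61)  [q = 2: ≢ 1 ✓]
55^20 ≡ 47 (mod 61)  [q = 3: ≢ 1 ✓]
55^12 ≡ 20 (mod 61)  [q = 5: ≢ 1 ✓]
None equal 1, so ord_61(55) = 60: 55 is a primitive root.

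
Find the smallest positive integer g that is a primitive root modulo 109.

6

φ(109) = 109 − 1 = 108 = 2^2 · 3^3.
Test candidates g = 2, 3, … against the prime factors q ∈ {2, 3} of φ(109): g is a generator iff g^(108/q) ≢ 1 for every such q.
g = 2: 2^54 ≡ 108; 2^36 ≡ 1 — hits 1, so not a primitive root.
g = 3: 3^54 ≡ 1 — hits 1, so not a primitive root.
g = 4: 4^54 ≡ 1 — hits 1, so not a primitive root.
g = 5: 5^54 ≡ 1 — hits 1, so not a primitive root.
g = 6: 6^54 ≡ 108; 6^36 ≡ 63 — none is 1, so 6 is a primitive root.
So 6 is the smallest generator of (Z/109Z)^×.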